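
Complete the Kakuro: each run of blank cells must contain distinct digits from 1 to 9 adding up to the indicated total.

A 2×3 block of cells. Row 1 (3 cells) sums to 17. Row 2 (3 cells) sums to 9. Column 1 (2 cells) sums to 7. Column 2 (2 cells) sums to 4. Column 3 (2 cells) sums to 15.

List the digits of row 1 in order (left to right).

4 in 2 cells must be {1,3}.
The 9 across and the 15 down share only 6, so (2,3) = 6.
(1,3) = 15 − 6 = 9 completes the 15 down.
Given what's placed, (2,2) must be 1 to fit the 9 across and 4 down.
(1,2) = 4 − 1 = 3 completes the 4 down.
(2,1) = 9 − 7 = 2 completes the 9 across.
(1,1) = 17 − 12 = 5 completes the 17 across.

5 3 9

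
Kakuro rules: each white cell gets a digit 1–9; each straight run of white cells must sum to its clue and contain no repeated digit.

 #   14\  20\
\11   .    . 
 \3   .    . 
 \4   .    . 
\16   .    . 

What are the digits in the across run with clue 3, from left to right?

2 1

3 in 2 cells must be {1,2}; 4 in 2 cells must be {1,3}; 16 in 2 cells must be {7,9}.
Only 7 fits R4C1 under both its across sum 16 and down sum 14.
R4C2 = 16 − 7 = 9 completes the 16 across.
Given what's placed, R3C1 must be 1 to fit the 4 across and 14 down.
R3C2 = 4 − 1 = 3 completes the 4 across.
R2C1 = 2: the only remaining digit allowed by both the 3 across and the 14 down.
R2C2 = 3 − 2 = 1 completes the 3 across.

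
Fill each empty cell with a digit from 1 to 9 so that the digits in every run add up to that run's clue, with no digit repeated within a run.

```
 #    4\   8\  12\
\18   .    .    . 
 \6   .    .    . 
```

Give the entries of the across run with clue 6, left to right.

6 in 3 cells must be {1,2,3}; 4 in 2 cells must be {1,3}.
The 6 across and the 12 down share only 3, so R2C3 = 3.
R1C3 = 12 − 3 = 9 completes the 12 down.
Given what's placed, R2C1 must be 1 to fit the 6 across and 4 down.
R2C2 = 6 − 4 = 2 completes the 6 across.
R1C1 = 4 − 1 = 3 completes the 4 down.
R1C2 = 18 − 12 = 6 completes the 18 across.

1 2 3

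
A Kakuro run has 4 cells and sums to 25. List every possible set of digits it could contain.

{1,7,8,9}; {2,6,8,9}; {3,5,8,9}; {3,6,7,9}; {4,5,7,9}; {4,6,7,8}

4 distinct digits from 1–9 sum between 10 and 30.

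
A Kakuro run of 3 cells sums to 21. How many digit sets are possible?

3

3 distinct digits from 1–9 sum between 6 and 24.
Enumerating: {4,8,9}, {5,7,9}, {6,7,8}.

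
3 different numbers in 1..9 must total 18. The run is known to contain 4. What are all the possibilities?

{4,5,9}; {4,6,8}

3 distinct digits from 1–9 sum between 6 and 24.
Keeping only sets containing 4.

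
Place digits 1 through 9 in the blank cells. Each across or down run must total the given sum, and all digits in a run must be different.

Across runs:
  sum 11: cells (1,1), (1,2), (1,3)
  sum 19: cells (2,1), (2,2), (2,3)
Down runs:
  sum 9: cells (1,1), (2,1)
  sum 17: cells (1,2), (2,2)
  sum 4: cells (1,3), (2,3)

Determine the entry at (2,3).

3

17 in 2 cells must be {8,9}; 4 in 2 cells must be {1,3}.
The 11 across and the 17 down share only 8, so (1,2) = 8.
Given what's placed, (1,3) must be 1 to fit the 11 across and 4 down.
(2,2) = 17 − 8 = 9 completes the 17 down.
(2,3) = 4 − 1 = 3 completes the 4 down.
(1,1) = 11 − 9 = 2 completes the 11 across.
(2,1) = 19 − 12 = 7 completes the 19 across.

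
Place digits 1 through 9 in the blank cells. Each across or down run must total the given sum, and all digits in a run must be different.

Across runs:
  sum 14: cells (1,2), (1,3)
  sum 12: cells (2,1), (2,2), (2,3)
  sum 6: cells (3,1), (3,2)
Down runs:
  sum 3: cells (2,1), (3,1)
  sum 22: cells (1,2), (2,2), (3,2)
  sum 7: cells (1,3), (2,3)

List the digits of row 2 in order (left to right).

3 in 2 cells must be {1,2}.
The 6 across and the 22 down share only 5, so (3,2) = 5.
(3,1) = 6 − 5 = 1 completes the 6 across.
(2,1) = 3 − 1 = 2 completes the 3 down.
(2,2) = 9: the only remaining digit allowed by both the 12 across and the 22 down.
(2,3) = 12 − 11 = 1 completes the 12 across.
(1,2) = 22 − 14 = 8 completes the 22 down.
(1,3) = 14 − 8 = 6 completes the 14 across.

2 9 1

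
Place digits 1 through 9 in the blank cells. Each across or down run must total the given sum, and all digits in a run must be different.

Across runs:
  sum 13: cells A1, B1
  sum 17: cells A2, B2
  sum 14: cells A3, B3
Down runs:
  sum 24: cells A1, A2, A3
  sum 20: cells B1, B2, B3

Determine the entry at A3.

9

17 in 2 cells must be {8,9}; 24 in 3 cells must be {7,8,9}.
Nothing is forced directly, so branch on A2, whose candidates are 8 or 9. If A2 = 9: that forces B2 = 8, A3 = 8, after which B3 would have to be in {6} for the 14 across but in {3,5,7,9} for the 20 down — contradiction. So A2 = 8.
B2 = 17 − 8 = 9 completes the 17 across.
Given what's placed, A3 must be 9 to fit the 14 across and 24 down.
B3 = 14 − 9 = 5 completes the 14 across.
A1 = 24 − 17 = 7 completes the 24 down.
B1 = 13 − 7 = 6 completes the 13 across.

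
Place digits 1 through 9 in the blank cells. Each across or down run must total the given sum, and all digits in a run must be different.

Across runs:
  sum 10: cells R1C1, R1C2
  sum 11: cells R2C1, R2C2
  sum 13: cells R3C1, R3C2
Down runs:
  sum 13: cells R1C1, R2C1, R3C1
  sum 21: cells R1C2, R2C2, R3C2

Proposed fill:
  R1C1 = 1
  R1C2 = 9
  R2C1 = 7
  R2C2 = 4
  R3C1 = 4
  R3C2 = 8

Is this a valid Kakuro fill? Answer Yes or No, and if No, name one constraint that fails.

No — the across run R3C1–R3C2 sums to 12, not 13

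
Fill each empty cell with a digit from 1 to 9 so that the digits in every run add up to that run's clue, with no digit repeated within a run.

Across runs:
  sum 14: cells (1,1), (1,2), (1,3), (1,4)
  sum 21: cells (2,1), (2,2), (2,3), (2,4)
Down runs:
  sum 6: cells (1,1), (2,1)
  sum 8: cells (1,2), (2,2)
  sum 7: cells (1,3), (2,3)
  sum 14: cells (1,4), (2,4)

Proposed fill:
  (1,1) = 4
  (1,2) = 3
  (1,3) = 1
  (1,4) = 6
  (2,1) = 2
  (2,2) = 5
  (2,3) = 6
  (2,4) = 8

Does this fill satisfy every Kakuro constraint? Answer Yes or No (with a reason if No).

Across: 4+3+1+6=14; 2+5+6+8=21. Down: 4+2=6; 3+5=8; 1+6=7; 6+8=14. No digit repeats within any run.

Yes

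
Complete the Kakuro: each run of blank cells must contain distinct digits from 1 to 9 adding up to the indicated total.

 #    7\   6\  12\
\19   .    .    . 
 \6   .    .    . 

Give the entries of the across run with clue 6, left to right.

1, 2, 3

6 in 3 cells must be {1,2,3}.
The 6 across and the 12 down share only 3, so R2C3 = 3.
R1C3 = 12 − 3 = 9 completes the 12 down.
Nothing is forced directly, so branch on R1C2, whose candidates are 2 or 4. If R1C2 = 2: then R1C1 would have to be in {8} for the 19 across but in {1,2,3,4,5,6} for the 7 down — contradiction. So R1C2 = 4.
R1C1 = 19 − 13 = 6 completes the 19 across.
R2C1 = 7 − 6 = 1 completes the 7 down.
R2C2 = 6 − 4 = 2 completes the 6 across.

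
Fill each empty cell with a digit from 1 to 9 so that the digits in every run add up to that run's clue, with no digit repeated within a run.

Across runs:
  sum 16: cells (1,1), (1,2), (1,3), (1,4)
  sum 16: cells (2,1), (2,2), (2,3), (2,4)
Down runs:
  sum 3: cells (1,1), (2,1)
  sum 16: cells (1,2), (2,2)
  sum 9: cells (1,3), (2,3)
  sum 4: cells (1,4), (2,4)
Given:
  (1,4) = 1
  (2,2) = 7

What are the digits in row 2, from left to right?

1 7 5 3

3 in 2 cells must be {1,2}; 16 in 2 cells must be {7,9}; 4 in 2 cells must be {1,3}.
Given what's placed, (1,1) must be 2 to fit the 16 across and 3 down.
(1,2) = 16 − 7 = 9 completes the 16 down.
(1,3) = 16 − 12 = 4 completes the 16 across.
(2,1) = 3 − 2 = 1 completes the 3 down.
(2,3) = 9 − 4 = 5 completes the 9 down.
(2,4) = 16 − 13 = 3 completes the 16 across.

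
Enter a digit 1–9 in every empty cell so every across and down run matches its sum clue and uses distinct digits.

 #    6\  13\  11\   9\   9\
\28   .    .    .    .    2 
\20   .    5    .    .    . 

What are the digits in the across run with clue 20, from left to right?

1 5 4 3 7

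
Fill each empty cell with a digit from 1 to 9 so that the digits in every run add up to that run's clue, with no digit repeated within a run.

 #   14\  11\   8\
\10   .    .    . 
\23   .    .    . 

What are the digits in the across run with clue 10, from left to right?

5 3 2

23 in 3 cells must be {6,8,9}.
The 23 across and the 8 down share only 6, so R2C3 = 6.
R1C3 = 8 − 6 = 2 completes the 8 down.
Given what's placed, R1C1 must be 5 to fit the 10 across and 14 down.
R1C2 = 10 − 7 = 3 completes the 10 across.
R2C1 = 14 − 5 = 9 completes the 14 down.
R2C2 = 23 − 15 = 8 completes the 23 across.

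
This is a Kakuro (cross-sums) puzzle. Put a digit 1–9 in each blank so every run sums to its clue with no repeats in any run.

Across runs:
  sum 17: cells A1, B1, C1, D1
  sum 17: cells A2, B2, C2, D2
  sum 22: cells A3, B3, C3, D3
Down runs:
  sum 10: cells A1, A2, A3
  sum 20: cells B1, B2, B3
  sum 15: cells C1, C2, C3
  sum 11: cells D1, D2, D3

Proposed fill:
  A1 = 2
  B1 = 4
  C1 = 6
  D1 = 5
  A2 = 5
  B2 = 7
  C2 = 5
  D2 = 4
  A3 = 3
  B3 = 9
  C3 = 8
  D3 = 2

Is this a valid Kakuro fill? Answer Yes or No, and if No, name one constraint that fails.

No — the across run A2–D2 sums to 21, not 17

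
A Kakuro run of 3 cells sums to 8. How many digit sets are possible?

2

3 distinct digits from 1–9 sum between 6 and 24.
Enumerating: {1,2,5}, {1,3,4}.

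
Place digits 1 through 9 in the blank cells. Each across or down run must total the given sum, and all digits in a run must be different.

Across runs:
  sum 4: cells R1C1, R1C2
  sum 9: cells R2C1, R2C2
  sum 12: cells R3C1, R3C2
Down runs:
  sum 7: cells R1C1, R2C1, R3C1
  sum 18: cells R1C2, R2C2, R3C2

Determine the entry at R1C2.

3

4 in 2 cells must be {1,3}; 7 in 3 cells must be {1,2,4}.
The 4 across and the 7 down share only 1, so R1C1 = 1.
R1C2 = 4 − 1 = 3 completes the 4 across.
Given what's placed, R3C1 must be 4 to fit the 12 across and 7 down.
R3C2 = 12 − 4 = 8 completes the 12 across.
R2C1 = 7 − 5 = 2 completes the 7 down.
R2C2 = 9 − 2 = 7 completes the 9 across.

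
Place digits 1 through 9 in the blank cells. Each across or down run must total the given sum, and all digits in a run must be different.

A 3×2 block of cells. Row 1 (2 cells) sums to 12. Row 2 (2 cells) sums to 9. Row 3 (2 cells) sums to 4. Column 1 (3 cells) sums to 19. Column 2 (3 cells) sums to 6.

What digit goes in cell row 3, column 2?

4 in 2 cells must be {1,3}; 6 in 3 cells must be {1,2,3}.
The 12 across and the 6 down share only 3, so (1,2) = 3.
The 4 across and the 19 down share only 3, so (3,1) = 3.
(3,2) = 4 − 3 = 1 completes the 4 across.
(1,1) = 12 − 3 = 9 completes the 12 across.
(2,1) = 19 − 12 = 7 completes the 19 down.
(2,2) = 9 − 7 = 2 completes the 9 across.

1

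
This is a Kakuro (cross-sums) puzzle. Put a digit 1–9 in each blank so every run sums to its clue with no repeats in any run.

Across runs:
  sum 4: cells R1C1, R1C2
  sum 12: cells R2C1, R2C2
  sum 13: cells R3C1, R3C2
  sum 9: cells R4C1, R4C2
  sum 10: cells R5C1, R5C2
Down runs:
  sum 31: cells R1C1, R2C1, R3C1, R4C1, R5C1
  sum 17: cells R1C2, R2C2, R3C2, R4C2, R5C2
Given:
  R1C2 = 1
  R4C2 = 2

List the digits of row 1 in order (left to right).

4 in 2 cells must be {1,3}.
R1C1 = 4 − 1 = 3 completes the 4 across.

3, 1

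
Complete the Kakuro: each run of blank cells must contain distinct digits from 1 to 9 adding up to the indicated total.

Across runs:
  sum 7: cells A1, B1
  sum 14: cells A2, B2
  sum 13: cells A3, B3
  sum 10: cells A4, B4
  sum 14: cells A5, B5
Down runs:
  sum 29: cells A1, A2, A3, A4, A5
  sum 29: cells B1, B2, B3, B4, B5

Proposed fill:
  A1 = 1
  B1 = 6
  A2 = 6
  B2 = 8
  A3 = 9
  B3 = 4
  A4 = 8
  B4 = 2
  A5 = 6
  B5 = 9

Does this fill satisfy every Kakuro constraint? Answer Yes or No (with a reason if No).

No — the down run A1–A5 sums to 30, not 29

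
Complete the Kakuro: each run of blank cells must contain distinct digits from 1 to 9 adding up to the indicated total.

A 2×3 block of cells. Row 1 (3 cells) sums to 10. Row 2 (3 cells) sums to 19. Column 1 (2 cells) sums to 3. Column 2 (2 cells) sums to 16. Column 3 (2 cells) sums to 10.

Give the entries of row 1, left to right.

1 7 2

3 in 2 cells must be {1,2}; 16 in 2 cells must be {7,9}.
The 10 across and the 16 down share only 7, so (1,2) = 7.
The 19 across and the 3 down share only 2, so (2,1) = 2.
(2,2) = 16 − 7 = 9 completes the 16 down.
(2,3) = 19 − 11 = 8 completes the 19 across.
(1,1) = 3 − 2 = 1 completes the 3 down.
(1,3) = 10 − 8 = 2 completes the 10 across.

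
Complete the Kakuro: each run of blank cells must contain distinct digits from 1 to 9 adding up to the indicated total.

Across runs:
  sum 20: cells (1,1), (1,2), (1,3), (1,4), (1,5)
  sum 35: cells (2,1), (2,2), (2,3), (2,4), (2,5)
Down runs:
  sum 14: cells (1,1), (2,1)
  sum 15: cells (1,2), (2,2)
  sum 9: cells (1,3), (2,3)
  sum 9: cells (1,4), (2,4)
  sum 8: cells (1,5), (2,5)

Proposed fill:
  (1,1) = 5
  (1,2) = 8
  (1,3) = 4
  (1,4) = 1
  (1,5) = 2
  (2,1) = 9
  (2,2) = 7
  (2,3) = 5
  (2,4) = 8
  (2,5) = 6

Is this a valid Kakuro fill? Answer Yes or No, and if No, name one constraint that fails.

Across: 5+8+4+1+2=20; 9+7+5+8+6=35. Down: 5+9=14; 8+7=15; 4+5=9; 1+8=9; 2+6=8. No digit repeats within any run.

Yes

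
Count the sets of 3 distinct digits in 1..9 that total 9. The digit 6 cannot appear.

2

3 distinct digits from 1–9 sum between 6 and 24.
Dropping sets that contain 6.
Enumerating: {1,3,5}, {2,3,4}.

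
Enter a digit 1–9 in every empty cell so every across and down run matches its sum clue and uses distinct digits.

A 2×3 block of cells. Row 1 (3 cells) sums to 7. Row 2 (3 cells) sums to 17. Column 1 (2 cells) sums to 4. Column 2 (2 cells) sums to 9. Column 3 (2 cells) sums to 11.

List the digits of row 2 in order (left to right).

7 in 3 cells must be {1,2,4}; 4 in 2 cells must be {1,3}.
The 7 across and the 4 down share only 1, so (1,1) = 1.
(2,1) = 4 − 1 = 3 completes the 4 down.
Nothing is forced directly, so branch on (1,2), whose candidates are 2 or 4. If (1,2) = 2: that forces (1,3) = 4, after which (2,2) would have to be in {5,6,8,9} for the 17 across but in {7} for the 9 down — contradiction. So (1,2) = 4.
(1,3) = 7 − 5 = 2 completes the 7 across.
(2,2) = 9 − 4 = 5 completes the 9 down.
(2,3) = 17 − 8 = 9 completes the 17 across.

3 5 9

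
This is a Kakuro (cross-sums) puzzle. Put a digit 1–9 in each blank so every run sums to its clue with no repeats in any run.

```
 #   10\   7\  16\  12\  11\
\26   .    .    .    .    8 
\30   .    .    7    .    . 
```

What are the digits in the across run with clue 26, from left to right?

16 in 2 cells must be {7,9}.
R1C3 = 16 − 7 = 9 completes the 16 down.
R2C5 = 11 − 8 = 3 completes the 11 down.
Nothing is forced directly, so branch on R2C4, whose candidates are 5 or 9. If R2C4 = 5: then R1C4 would have to be in {1,2,3,4,5,6} for the 26 across but in {7} for the 12 down — contradiction. So R2C4 = 9.
R1C4 = 12 − 9 = 3 completes the 12 down.
R2C1 = 6: the only remaining digit allowed by both the 30 across and the 10 down.
R2C2 = 30 − 25 = 5 completes the 30 across.
R1C1 = 10 − 6 = 4 completes the 10 down.
R1C2 = 26 − 24 = 2 completes the 26 across.

4 2 9 3 8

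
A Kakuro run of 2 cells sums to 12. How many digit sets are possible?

3

2 distinct digits from 1–9 sum between 3 and 17.
Enumerating: {3,9}, {4,8}, {5,7}.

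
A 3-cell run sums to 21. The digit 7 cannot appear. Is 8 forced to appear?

Yes

The only way to make 21 from 3 distinct digits under that restriction is {4,8,9}, which contains 8.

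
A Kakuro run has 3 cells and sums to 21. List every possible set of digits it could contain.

{4,8,9}; {5,7,9}; {6,7,8}

3 distinct digits from 1–9 sum between 6 and 24.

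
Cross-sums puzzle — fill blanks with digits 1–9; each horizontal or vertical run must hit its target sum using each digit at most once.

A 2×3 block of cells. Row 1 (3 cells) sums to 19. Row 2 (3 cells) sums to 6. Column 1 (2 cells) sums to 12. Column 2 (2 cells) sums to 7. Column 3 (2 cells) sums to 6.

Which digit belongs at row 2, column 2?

6 in 3 cells must be {1,2,3}.
The 6 across and the 12 down share only 3, so (2,1) = 3.
(1,1) = 12 − 3 = 9 completes the 12 down.
Nothing is forced directly, so branch on (1,3), whose candidates are 2 or 4. If (1,3) = 2: then (1,2) would have to be in {8} for the 19 across but in {1,2,3,4,5,6} for the 7 down — contradiction. So (1,3) = 4.
(1,2) = 19 − 13 = 6 completes the 19 across.
(2,2) = 7 − 6 = 1 completes the 7 down.
(2,3) = 6 − 4 = 2 completes the 6 across.

1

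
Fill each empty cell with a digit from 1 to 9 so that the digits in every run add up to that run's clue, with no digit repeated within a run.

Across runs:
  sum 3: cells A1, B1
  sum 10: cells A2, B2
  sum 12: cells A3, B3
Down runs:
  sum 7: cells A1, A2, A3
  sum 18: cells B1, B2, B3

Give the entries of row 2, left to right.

3 in 2 cells must be {1,2}; 7 in 3 cells must be {1,2,4}.
The 12 across and the 7 down share only 4, so A3 = 4.
B3 = 12 − 4 = 8 completes the 12 across.
Given what's placed, B1 must be 1 to fit the 3 across and 18 down.
B2 = 18 − 9 = 9 completes the 18 down.
A1 = 3 − 1 = 2 completes the 3 across.
A2 = 10 − 9 = 1 completes the 10 across.

1 9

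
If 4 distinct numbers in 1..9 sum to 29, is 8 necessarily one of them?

The only way to make 29 from 4 distinct digits is {5,7,8,9}, which contains 8.

Yes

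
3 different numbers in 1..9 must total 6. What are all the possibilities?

{1,2,3}

3 distinct digits from 1–9 sum between 6 and 24.
Only one set works: {1,2,3}.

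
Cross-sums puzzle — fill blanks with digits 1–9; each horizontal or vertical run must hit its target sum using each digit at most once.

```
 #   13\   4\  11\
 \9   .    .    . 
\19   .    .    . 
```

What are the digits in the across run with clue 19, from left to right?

4 in 2 cells must be {1,3}.
The 19 across and the 4 down share only 3, so R2C2 = 3.
R1C2 = 4 − 3 = 1 completes the 4 down.
Nothing is forced directly, so branch on R2C1, whose candidates are 7 or 9. If R2C1 = 9: then R1C1 would have to be in {2,3,5,6} for the 9 across but in {4} for the 13 down — contradiction. So R2C1 = 7.
R1C1 = 13 − 7 = 6 completes the 13 down.
R1C3 = 9 − 7 = 2 completes the 9 across.
R2C3 = 19 − 10 = 9 completes the 19 across.

7 3 9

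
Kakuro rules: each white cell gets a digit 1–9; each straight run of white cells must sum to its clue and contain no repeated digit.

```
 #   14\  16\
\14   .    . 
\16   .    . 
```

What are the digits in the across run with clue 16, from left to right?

16 in 2 cells must be {7,9}.
The 14 across and the 16 down share only 9, so R1C2 = 9.
The 16 across and the 14 down share only 9, so R2C1 = 9.
R2C2 = 16 − 9 = 7 completes the 16 across.
R1C1 = 14 − 9 = 5 completes the 14 across.

9 7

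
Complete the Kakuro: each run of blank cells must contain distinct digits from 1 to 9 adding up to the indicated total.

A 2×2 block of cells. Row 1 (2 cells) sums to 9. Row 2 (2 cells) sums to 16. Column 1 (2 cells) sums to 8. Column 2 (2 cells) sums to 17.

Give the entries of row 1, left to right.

1, 8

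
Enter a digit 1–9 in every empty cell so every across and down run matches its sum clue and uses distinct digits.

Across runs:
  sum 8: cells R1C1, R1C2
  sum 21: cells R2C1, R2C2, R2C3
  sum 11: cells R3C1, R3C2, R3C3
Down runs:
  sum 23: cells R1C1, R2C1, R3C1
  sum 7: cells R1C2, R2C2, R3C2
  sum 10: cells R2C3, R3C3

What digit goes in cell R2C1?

9

23 in 3 cells must be {6,8,9}; 7 in 3 cells must be {1,2,4}.
Only 6 fits R1C1 under both its across sum 8 and down sum 23.
R1C2 = 8 − 6 = 2 completes the 8 across.
Given what's placed, R2C2 must be 4 to fit the 21 across and 7 down.
R3C1 = 8: the only remaining digit allowed by both the 11 across and the 23 down.
R3C2 = 7 − 6 = 1 completes the 7 down.
R3C3 = 11 − 9 = 2 completes the 11 across.
R2C1 = 23 − 14 = 9 completes the 23 down.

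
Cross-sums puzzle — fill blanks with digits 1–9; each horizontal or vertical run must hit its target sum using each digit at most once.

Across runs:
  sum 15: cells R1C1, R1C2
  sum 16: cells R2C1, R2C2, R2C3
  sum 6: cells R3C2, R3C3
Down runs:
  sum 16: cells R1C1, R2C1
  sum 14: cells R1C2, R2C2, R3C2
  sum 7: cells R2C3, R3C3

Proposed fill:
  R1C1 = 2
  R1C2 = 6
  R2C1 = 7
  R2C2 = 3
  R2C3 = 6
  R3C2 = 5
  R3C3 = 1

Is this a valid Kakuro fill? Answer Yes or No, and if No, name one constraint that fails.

No — the across run R1C1–R1C2 sums to 8, not 15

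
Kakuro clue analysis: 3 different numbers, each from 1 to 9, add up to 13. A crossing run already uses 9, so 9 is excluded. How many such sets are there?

6

3 distinct digits from 1–9 sum between 6 and 24.
Dropping sets that contain 9.
Enumerating: {1,4,8}, {1,5,7}, {2,3,8}, {2,4,7}, {2,5,6}, {3,4,6}.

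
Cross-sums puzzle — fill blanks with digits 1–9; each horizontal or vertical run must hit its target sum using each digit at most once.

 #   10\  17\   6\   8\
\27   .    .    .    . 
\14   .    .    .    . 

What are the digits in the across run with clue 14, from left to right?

17 in 2 cells must be {8,9}.
Only 8 fits R2C2 under both its across sum 14 and down sum 17.
R1C2 = 17 − 8 = 9 completes the 17 down.
Nothing is forced directly, so branch on R1C3, whose candidates are 4 or 5. If R1C3 = 4: that forces R1C4 = 6, R2C3 = 2, after which R2C4 would have to be in {1,3} for the 14 across but in {2} for the 8 down — contradiction. So R1C3 = 5.
R2C3 = 6 − 5 = 1 completes the 6 down.
No cell is forced outright now. R2C1 can only be 2 or 3 (the digits allowed by both its 14 across and its 10 down). If R2C1 = 2: then R1C1 would have to be in {6,7} for the 27 across but in {8} for the 10 down — contradiction. So R2C1 = 3.
R1C1 = 10 − 3 = 7 completes the 10 down.
R1C4 = 27 − 21 = 6 completes the 27 across.
R2C4 = 14 − 12 = 2 completes the 14 across.

3, 8, 1, 2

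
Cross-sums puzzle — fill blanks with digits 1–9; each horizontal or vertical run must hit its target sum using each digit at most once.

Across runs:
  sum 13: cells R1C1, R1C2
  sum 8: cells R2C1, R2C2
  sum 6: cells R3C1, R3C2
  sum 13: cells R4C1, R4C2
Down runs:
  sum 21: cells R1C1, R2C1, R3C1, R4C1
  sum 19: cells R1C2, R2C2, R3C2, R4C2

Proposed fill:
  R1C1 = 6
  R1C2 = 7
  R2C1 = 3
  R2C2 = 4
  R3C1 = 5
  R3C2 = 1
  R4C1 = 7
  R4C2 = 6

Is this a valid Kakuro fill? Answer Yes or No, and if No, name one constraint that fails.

No — the across run R2C1–R2C2 sums to 7, not 8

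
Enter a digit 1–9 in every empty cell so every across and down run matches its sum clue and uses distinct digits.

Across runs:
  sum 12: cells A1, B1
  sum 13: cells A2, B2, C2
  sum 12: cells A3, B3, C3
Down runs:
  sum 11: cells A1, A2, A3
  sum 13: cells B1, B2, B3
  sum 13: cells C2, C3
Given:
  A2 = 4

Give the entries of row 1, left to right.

5 7

Given what's placed, A1 must be 5 to fit the 12 across and 11 down.
B1 = 12 − 5 = 7 completes the 12 across.
A3 = 11 − 9 = 2 completes the 11 down.
Nothing is forced directly, so branch on B3, whose candidates are 1 or 4. If B3 = 1: then B2 would have to be in {1,2,3,6,7,8} for the 13 across but in {5} for the 13 down — contradiction. So B3 = 4.
B2 = 13 − 11 = 2 completes the 13 down.
C2 = 13 − 6 = 7 completes the 13 across.
C3 = 12 − 6 = 6 completes the 12 across.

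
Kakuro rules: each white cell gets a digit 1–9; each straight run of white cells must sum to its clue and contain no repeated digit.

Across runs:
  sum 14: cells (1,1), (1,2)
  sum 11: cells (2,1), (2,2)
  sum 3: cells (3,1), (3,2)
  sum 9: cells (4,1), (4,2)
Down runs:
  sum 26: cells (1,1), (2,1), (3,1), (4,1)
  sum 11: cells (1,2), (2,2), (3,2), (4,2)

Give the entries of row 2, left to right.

8, 3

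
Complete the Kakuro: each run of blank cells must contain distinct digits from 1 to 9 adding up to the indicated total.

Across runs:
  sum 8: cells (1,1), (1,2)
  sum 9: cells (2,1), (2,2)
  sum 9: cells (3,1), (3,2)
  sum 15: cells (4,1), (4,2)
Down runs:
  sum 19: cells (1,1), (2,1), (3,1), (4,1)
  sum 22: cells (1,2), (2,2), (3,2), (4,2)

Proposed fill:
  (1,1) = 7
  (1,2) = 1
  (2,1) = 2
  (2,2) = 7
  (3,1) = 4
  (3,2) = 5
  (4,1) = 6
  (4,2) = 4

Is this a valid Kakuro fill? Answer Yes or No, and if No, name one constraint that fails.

No — the down run (1,2)–(4,2) sums to 17, not 22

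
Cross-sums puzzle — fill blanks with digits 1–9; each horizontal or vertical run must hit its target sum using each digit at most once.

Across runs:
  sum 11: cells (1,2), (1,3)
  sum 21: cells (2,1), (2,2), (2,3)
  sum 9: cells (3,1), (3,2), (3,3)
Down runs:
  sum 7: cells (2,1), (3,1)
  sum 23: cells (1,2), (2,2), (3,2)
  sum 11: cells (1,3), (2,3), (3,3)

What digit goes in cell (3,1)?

2

23 in 3 cells must be {6,8,9}.
Only 6 fits (3,2) under both its across sum 9 and down sum 23.
Nothing is forced directly, so branch on (1,2), whose candidates are 8 or 9. If (1,2) = 9: that forces (1,3) = 2, (2,2) = 8, (3,3) = 1, after which (2,3) would have to be in {4,6,7,9} for the 21 across but in {8} for the 11 down — contradiction. So (1,2) = 8.
(1,3) = 11 − 8 = 3 completes the 11 across.
(2,2) = 23 − 14 = 9 completes the 23 down.
(2,3) = 7: the only remaining digit allowed by both the 21 across and the 11 down.
(3,3) = 11 − 10 = 1 completes the 11 down.
(2,1) = 21 − 16 = 5 completes the 21 across.
(3,1) = 9 − 7 = 2 completes the 9 across.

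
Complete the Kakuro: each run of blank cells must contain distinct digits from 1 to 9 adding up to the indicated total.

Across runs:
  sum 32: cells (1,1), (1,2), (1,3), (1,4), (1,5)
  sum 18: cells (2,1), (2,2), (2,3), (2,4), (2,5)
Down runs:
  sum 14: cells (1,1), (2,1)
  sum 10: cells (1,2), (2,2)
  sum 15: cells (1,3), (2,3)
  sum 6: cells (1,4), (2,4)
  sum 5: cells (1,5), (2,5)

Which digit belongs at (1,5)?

3

Nothing is forced directly, so branch on (1,4), whose candidates are 2 or 4 or 5. If (1,4) = 2: then (1,5) would have to be in {6,7,8,9} for the 32 across but in {1,2,3,4} for the 5 down — contradiction. If (1,4) = 4: then (1,5) would have to be in {5,6,8,9} for the 32 across but in {1,2,3,4} for the 5 down — contradiction. So (1,4) = 5.
(2,4) = 6 − 5 = 1 completes the 6 down.
Nothing is forced directly, so branch on (1,5), whose candidates are 3 or 4. If (1,5) = 4: then (2,5) would have to be in {2,3,4,5,6,7,8} for the 18 across but in {1} for the 5 down — contradiction. So (1,5) = 3.
(2,5) = 5 − 3 = 2 completes the 5 down.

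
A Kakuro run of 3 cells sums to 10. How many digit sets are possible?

4

3 distinct digits from 1–9 sum between 6 and 24.
Enumerating: {1,2,7}, {1,3,6}, {1,4,5}, {2,3,5}.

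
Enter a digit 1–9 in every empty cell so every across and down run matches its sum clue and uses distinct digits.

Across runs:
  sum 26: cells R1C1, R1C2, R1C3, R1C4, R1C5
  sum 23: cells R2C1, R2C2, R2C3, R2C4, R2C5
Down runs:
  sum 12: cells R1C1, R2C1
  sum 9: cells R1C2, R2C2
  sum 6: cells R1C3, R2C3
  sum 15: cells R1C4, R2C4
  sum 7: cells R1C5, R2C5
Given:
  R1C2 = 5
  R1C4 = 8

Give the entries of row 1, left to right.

R2C2 = 9 − 5 = 4 completes the 9 down.
R2C4 = 15 − 8 = 7 completes the 15 down.
No cell is forced outright now. R2C3 can only be 1 or 2 or 5 (the digits allowed by both its 23 across and its 6 down). If R2C3 = 1: then R1C3 would have to be in {1,2,3,4,6,7,9} for the 26 across but in {5} for the 6 down — contradiction. If R2C3 = 5: that forces R1C3 = 1, R1C5 = 3, after which R2C1 would have to be in {1,6} for the 23 across but in {3,4,5,7,8,9} for the 12 down — contradiction. So R2C3 = 2.
R1C3 = 6 − 2 = 4 completes the 6 down.
Given what's placed, R2C1 must be 9 to fit the 23 across and 12 down.
R2C5 = 23 − 22 = 1 completes the 23 across.
R1C1 = 12 − 9 = 3 completes the 12 down.
R1C5 = 26 − 20 = 6 completes the 26 across.

3, 5, 4, 8, 6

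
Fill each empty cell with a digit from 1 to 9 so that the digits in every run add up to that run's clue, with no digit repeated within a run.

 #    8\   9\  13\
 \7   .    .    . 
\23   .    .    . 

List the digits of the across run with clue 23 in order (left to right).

6 8 9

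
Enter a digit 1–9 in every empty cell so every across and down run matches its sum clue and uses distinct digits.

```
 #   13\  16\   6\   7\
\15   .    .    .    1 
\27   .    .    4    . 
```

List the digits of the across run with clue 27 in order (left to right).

16 in 2 cells must be {7,9}.
R1C3 = 6 − 4 = 2 completes the 6 down.
Given what's placed, R2C2 must be 9 to fit the 27 across and 16 down.
R2C4 = 7 − 1 = 6 completes the 7 down.
R1C2 = 16 − 9 = 7 completes the 16 down.
R2C1 = 27 − 19 = 8 completes the 27 across.
R1C1 = 15 − 10 = 5 completes the 15 across.

8 9 4 6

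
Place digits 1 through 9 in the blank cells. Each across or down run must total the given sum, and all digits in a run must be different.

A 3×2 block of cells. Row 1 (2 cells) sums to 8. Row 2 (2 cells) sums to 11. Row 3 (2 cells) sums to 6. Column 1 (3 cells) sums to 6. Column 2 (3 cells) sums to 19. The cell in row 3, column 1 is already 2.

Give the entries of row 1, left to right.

6 in 3 cells must be {1,2,3}.
Given what's placed, (2,1) must be 3 to fit the 11 across and 6 down.
(2,2) = 11 − 3 = 8 completes the 11 across.
(3,2) = 6 − 2 = 4 completes the 6 across.
(1,1) = 6 − 5 = 1 completes the 6 down.
(1,2) = 8 − 1 = 7 completes the 8 across.

1 7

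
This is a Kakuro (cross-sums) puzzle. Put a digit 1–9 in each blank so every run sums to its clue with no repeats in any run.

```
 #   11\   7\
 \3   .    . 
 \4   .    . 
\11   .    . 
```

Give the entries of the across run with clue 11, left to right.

3 in 2 cells must be {1,2}; 4 in 2 cells must be {1,3}; 7 in 3 cells must be {1,2,4}.
The 4 across and the 7 down share only 1, so R2C2 = 1.
Given what's placed, R1C2 must be 2 to fit the 3 across and 7 down.
R2C1 = 4 − 1 = 3 completes the 4 across.
R3C2 = 7 − 3 = 4 completes the 7 down.
R1C1 = 3 − 2 = 1 completes the 3 across.
R3C1 = 11 − 4 = 7 completes the 11 across.

7, 4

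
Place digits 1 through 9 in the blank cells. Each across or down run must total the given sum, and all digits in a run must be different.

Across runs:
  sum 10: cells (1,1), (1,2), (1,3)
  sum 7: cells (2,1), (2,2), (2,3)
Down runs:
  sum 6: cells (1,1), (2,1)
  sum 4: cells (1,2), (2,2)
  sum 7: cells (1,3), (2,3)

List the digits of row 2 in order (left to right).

7 in 3 cells must be {1,2,4}; 4 in 2 cells must be {1,3}.
The 7 across and the 4 down share only 1, so (2,2) = 1.
(1,2) = 4 − 1 = 3 completes the 4 down.
Nothing is forced directly, so branch on (2,1), whose candidates are 2 or 4. If (2,1) = 2: then (1,1) would have to be in {1,2,5,6} for the 10 across but in {4} for the 6 down — contradiction. So (2,1) = 4.
(1,1) = 6 − 4 = 2 completes the 6 down.
(1,3) = 10 − 5 = 5 completes the 10 across.
(2,3) = 7 − 5 = 2 completes the 7 across.

4, 1, 2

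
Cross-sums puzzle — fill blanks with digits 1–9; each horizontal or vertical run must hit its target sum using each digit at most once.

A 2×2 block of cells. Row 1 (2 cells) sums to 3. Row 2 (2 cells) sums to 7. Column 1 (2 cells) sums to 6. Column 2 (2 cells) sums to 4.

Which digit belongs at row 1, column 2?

3 in 2 cells must be {1,2}; 4 in 2 cells must be {1,3}.
The 3 across and the 4 down share only 1, so (1,2) = 1.
(2,2) = 4 − 1 = 3 completes the 4 down.
(1,1) = 3 − 1 = 2 completes the 3 across.
(2,1) = 7 − 3 = 4 completes the 7 across.

1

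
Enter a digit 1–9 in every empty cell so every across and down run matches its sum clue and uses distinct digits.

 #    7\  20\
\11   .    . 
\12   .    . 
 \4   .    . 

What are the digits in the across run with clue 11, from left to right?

2 9

4 in 2 cells must be {1,3}; 7 in 3 cells must be {1,2,4}.
The 12 across and the 7 down share only 4, so R2C1 = 4.
R2C2 = 12 − 4 = 8 completes the 12 across.
Given what's placed, R3C1 must be 1 to fit the 4 across and 7 down.
R3C2 = 4 − 1 = 3 completes the 4 across.
R1C1 = 7 − 5 = 2 completes the 7 down.
R1C2 = 11 − 2 = 9 completes the 11 across.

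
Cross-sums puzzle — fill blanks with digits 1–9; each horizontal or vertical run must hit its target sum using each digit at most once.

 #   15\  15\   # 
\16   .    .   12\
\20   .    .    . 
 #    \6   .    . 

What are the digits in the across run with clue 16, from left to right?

7, 9

16 in 2 cells must be {7,9}.
Nothing is forced directly, so branch on R1C1, whose candidates are 7 or 9. If R1C1 = 9: that forces R1C2 = 7, R2C1 = 6, R2C2 = 5, R2C3 = 9, after which R3C2 would have to be in {1,2,4,5} for the 6 across but in {3} for the 15 down — contradiction. So R1C1 = 7.
R1C2 = 16 − 7 = 9 completes the 16 across.
R2C1 = 15 − 7 = 8 completes the 15 down.
R2C2 = 5: the only remaining digit allowed by both the 20 across and the 15 down.
R2C3 = 20 − 13 = 7 completes the 20 across.
R3C2 = 15 − 14 = 1 completes the 15 down.
R3C3 = 6 − 1 = 5 completes the 6 across.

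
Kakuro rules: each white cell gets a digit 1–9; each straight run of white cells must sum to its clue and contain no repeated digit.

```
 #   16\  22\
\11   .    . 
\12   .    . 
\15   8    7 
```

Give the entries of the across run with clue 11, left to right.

5 6

Given what's placed, R2C2 must be 9 to fit the 12 across and 22 down.
R1C2 = 22 − 16 = 6 completes the 22 down.
R2C1 = 12 − 9 = 3 completes the 12 across.
R1C1 = 11 − 6 = 5 completes the 11 across.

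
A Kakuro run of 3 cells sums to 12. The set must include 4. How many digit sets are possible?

3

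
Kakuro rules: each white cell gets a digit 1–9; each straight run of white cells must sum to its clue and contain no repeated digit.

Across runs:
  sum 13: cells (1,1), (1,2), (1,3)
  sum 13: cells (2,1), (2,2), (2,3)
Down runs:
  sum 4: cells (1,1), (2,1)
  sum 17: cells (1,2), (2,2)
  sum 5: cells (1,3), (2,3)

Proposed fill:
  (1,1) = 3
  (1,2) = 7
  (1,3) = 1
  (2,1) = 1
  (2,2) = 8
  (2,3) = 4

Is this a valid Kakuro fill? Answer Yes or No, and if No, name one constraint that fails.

No — the across run (1,1)–(1,3) sums to 11, not 13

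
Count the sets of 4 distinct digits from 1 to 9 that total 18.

4 distinct digits from 1–9 sum between 10 and 30.

11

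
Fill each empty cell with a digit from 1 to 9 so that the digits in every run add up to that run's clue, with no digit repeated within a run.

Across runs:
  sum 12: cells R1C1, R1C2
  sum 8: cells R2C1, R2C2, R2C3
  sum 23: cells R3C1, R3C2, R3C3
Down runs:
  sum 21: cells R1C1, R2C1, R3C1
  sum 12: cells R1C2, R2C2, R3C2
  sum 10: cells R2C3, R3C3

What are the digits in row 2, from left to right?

5 1 2

23 in 3 cells must be {6,8,9}.
Nothing is forced directly, so branch on R3C2, whose candidates are 6 or 8 or 9. If R3C2 = 8: that forces R1C2 = 3, R2C2 = 1, R1C1 = 9, after which R3C1 would have to be in {6,9} for the 23 across but in {4,5,7,8} for the 21 down — contradiction. If R3C2 = 9: then R1C2 would have to be in {3,4,5,7,8,9} for the 12 across but in {1,2} for the 12 down — contradiction. So R3C2 = 6.
Nothing is forced directly, so branch on R1C2, whose candidates are 4 or 5. If R1C2 = 4: that forces R1C1 = 8, R2C1 = 4, after which R2C2 would have to be in {1,3} for the 8 across but in {2} for the 12 down — contradiction. So R1C2 = 5.
R1C1 = 12 − 5 = 7 completes the 12 across.
R2C1 = 5: the only remaining digit allowed by both the 8 across and the 21 down.
R2C2 = 12 − 11 = 1 completes the 12 down.
R2C3 = 8 − 6 = 2 completes the 8 across.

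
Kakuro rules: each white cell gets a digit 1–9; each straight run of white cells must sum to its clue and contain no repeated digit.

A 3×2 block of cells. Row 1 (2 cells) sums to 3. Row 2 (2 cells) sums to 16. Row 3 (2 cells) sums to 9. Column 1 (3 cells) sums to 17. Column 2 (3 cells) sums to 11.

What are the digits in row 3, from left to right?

3 in 2 cells must be {1,2}; 16 in 2 cells must be {7,9}.
The 16 across and the 11 down share only 7, so (2,2) = 7.
Given what's placed, (1,2) must be 1 to fit the 3 across and 11 down.
(2,1) = 16 − 7 = 9 completes the 16 across.
(3,2) = 11 − 8 = 3 completes the 11 down.
(1,1) = 3 − 1 = 2 completes the 3 across.
(3,1) = 9 − 3 = 6 completes the 9 across.

6 3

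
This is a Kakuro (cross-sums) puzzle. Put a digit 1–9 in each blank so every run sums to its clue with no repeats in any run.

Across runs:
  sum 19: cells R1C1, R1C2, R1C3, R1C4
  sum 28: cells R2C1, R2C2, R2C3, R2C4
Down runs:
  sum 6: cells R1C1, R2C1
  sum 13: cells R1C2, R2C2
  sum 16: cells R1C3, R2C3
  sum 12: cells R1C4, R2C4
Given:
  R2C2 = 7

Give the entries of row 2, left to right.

4, 7, 9, 8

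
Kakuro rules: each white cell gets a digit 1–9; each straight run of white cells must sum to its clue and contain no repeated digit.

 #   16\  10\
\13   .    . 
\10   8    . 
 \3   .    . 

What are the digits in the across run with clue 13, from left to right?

3 in 2 cells must be {1,2}.
R2C2 = 10 − 8 = 2 completes the 10 across.
Given what's placed, R3C2 must be 1 to fit the 3 across and 10 down.
R1C2 = 10 − 3 = 7 completes the 10 down.
R3C1 = 3 − 1 = 2 completes the 3 across.
R1C1 = 13 − 7 = 6 completes the 13 across.

6 7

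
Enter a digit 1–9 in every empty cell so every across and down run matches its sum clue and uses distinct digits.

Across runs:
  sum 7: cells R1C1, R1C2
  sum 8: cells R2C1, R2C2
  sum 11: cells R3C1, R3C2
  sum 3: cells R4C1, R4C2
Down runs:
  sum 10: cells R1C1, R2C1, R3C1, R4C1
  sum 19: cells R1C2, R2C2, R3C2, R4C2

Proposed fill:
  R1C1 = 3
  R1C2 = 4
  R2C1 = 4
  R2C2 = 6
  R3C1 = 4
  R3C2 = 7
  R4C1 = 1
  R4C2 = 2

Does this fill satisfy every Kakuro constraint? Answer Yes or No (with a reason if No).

No — the down run R1C1–R4C1 sums to 12, not 10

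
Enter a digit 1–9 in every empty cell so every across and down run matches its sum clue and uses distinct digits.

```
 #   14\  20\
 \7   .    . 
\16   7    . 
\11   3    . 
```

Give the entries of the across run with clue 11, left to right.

16 in 2 cells must be {7,9}.
R1C1 = 14 − 10 = 4 completes the 14 down.
R1C2 = 7 − 4 = 3 completes the 7 across.
R2C2 = 16 − 7 = 9 completes the 16 across.
R3C2 = 11 − 3 = 8 completes the 11 across.

3, 8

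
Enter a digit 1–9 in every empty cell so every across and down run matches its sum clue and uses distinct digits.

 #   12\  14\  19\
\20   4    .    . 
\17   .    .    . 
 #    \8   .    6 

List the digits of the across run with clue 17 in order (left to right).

8 5 4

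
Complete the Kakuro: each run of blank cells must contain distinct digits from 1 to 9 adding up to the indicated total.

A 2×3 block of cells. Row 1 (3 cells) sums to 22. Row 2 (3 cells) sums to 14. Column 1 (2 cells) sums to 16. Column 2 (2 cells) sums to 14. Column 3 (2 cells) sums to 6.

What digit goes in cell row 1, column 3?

5

16 in 2 cells must be {7,9}.
The 22 across and the 6 down share only 5, so (1,3) = 5.
(2,3) = 6 − 5 = 1 completes the 6 down.
Given what's placed, (1,1) must be 9 to fit the 22 across and 16 down.
(1,2) = 22 − 14 = 8 completes the 22 across.
(2,1) = 16 − 9 = 7 completes the 16 down.
(2,2) = 14 − 8 = 6 completes the 14 across.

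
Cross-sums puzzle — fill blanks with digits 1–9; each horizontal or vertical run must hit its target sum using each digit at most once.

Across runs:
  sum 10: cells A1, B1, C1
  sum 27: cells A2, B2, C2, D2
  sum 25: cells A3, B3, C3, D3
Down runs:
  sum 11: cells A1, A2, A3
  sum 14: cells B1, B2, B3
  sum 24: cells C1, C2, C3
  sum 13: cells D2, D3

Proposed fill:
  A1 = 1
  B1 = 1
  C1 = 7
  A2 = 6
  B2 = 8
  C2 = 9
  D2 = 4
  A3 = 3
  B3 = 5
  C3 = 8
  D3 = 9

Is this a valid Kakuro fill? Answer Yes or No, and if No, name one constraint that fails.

No — the across run A1–C1 sums to 9, not 10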